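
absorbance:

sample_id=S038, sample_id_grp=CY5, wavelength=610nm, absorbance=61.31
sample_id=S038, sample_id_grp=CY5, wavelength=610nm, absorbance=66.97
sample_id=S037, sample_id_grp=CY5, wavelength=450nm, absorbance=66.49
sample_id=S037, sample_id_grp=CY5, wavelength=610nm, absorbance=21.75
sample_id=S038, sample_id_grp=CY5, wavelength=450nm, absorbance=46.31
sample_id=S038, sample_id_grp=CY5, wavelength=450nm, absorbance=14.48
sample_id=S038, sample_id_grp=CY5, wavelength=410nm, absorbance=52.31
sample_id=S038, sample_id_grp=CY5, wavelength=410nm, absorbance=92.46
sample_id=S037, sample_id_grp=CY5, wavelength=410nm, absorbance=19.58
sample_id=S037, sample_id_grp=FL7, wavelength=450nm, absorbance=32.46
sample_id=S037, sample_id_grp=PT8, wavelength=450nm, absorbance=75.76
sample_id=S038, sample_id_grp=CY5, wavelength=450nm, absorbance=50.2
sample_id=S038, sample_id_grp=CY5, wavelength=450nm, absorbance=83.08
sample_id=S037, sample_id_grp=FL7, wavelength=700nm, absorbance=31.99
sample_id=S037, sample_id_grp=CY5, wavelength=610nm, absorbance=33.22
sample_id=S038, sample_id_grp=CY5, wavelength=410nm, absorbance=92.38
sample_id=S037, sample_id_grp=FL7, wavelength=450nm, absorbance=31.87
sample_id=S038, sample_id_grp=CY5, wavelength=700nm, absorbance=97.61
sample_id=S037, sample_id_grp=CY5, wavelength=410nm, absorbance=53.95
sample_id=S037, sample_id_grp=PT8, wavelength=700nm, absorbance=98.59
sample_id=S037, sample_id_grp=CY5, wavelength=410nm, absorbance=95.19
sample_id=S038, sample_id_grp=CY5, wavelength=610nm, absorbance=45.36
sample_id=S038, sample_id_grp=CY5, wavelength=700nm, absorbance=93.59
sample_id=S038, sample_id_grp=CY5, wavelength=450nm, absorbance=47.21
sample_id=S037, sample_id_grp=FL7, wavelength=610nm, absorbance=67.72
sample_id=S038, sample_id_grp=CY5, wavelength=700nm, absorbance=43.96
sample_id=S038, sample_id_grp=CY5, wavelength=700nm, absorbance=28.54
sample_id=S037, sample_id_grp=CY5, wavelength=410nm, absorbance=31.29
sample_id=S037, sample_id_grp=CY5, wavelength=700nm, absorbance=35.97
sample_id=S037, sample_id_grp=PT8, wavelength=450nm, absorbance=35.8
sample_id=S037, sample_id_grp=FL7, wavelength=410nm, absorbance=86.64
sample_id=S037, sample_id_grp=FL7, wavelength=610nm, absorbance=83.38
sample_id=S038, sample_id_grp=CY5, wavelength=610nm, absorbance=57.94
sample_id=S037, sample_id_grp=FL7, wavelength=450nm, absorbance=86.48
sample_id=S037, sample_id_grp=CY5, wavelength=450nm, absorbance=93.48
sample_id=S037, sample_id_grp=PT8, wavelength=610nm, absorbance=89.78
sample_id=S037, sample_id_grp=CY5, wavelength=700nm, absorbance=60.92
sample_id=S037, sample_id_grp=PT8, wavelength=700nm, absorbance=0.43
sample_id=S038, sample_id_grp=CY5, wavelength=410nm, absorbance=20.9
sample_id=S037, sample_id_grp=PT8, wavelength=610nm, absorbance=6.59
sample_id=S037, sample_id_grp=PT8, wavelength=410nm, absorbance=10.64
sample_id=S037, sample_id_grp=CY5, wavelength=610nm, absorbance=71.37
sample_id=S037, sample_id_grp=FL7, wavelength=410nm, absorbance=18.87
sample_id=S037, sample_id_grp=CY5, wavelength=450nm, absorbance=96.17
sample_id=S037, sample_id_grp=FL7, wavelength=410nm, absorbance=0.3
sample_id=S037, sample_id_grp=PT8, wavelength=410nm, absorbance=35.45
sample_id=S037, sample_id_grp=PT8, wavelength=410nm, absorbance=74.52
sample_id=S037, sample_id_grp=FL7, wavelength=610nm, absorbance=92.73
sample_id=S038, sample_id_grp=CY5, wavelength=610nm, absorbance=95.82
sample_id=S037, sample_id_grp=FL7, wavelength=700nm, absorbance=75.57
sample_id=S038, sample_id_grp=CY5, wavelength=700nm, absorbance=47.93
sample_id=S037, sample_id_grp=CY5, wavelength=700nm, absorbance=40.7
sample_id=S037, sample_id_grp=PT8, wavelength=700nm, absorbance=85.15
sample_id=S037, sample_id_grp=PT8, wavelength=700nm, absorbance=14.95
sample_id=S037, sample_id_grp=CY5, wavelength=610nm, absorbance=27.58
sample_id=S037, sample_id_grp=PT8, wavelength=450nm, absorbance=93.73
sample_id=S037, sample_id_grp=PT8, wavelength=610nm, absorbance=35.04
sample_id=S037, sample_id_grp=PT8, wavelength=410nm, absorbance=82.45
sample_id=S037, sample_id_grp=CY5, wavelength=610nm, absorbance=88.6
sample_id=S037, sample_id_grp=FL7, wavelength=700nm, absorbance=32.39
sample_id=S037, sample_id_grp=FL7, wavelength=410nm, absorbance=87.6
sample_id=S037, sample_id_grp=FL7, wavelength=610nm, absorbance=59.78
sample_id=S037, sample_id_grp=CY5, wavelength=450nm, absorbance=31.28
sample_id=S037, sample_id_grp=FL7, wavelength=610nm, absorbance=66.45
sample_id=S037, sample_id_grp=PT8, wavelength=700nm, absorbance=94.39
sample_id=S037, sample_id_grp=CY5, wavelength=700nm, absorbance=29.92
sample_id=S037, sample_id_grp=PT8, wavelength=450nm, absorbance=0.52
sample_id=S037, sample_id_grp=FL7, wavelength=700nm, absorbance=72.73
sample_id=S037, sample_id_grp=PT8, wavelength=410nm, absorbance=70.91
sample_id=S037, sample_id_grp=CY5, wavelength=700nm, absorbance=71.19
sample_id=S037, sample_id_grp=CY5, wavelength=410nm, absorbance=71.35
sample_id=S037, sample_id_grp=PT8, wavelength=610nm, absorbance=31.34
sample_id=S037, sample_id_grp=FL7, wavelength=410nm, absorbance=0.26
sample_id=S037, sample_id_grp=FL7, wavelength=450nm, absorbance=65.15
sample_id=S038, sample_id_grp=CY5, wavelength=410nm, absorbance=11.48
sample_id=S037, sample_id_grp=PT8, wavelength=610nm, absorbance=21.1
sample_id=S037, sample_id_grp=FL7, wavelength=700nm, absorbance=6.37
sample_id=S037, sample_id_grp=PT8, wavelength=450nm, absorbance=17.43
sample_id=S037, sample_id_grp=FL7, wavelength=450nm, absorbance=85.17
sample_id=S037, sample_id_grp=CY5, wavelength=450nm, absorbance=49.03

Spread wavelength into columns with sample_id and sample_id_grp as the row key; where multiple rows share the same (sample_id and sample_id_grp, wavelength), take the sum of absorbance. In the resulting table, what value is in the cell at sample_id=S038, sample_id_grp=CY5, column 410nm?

269.53

Rows with sample_id=S038, sample_id_grp=CY5 and wavelength=410nm: absorbance values are 52.31, 92.46, 92.38, 20.9, 11.48.
52.31 + 92.46 + 92.38 + 20.9 + 11.48 = 269.53.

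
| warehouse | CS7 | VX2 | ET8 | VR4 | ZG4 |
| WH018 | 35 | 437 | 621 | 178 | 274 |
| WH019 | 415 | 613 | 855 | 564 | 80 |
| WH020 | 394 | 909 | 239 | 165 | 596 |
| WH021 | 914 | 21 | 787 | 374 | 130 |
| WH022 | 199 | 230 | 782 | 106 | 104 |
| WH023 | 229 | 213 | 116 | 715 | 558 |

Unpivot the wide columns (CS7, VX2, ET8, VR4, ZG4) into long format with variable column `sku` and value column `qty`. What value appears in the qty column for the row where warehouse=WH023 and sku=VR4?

715

Unpivoting turns each (warehouse, wide-column) pair into one long row.
The wide cell at row WH023, column VR4 holds 715, so the long row (WH023, VR4) has qty=715.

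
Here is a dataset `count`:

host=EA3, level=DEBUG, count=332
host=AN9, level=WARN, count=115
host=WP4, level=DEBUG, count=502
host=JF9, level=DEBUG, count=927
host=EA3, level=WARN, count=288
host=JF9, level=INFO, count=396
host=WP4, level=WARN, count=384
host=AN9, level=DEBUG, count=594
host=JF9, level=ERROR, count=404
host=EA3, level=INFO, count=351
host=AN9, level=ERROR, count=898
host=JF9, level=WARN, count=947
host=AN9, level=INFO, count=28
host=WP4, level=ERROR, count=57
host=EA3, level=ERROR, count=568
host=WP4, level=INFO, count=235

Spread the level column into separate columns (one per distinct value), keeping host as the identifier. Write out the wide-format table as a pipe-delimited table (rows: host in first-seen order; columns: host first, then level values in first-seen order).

| host | DEBUG | WARN | INFO | ERROR |
| EA3 | 332 | 288 | 351 | 568 |
| AN9 | 594 | 115 | 28 | 898 |
| WP4 | 502 | 384 | 235 | 57 |
| JF9 | 927 | 947 | 396 | 404 |

Columns: host plus the 4 distinct level values (DEBUG, WARN, INFO, ERROR).
For example, row EA3 column DEBUG takes count=332 from the long row (EA3, DEBUG).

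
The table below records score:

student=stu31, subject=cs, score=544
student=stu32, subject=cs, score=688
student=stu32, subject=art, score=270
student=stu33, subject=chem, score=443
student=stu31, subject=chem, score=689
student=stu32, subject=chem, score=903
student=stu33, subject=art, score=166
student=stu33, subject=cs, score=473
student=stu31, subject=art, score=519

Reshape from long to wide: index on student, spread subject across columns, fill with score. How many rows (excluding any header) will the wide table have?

3 distinct student values → 3 rows.

3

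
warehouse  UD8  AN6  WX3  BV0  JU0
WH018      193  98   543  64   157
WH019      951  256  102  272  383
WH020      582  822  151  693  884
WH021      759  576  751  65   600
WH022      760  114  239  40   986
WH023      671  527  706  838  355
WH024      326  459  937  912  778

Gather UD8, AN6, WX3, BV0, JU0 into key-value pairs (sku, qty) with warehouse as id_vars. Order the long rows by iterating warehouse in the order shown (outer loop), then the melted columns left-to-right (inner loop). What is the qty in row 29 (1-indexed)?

838

35 rows total (7 × 5). Row 29: index ⌊(29-1)/5⌋ = 5 into warehouse → WH023; (29-1) mod 5 = 3 into the melted columns → BV0.
So row 29 is (WH023, BV0, 838); qty = 838.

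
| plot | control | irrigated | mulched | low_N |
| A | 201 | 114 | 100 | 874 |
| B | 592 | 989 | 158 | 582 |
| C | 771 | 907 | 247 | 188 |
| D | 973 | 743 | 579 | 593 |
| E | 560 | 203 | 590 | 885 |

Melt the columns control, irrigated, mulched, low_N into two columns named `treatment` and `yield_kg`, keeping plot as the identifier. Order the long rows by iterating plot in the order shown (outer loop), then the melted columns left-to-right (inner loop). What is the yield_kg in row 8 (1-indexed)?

582

20 rows total (5 × 4). Row 8: index ⌊(8-1)/4⌋ = 1 into plot → B; (8-1) mod 4 = 3 into the melted columns → low_N.
So row 8 is (B, low_N, 582); yield_kg = 582.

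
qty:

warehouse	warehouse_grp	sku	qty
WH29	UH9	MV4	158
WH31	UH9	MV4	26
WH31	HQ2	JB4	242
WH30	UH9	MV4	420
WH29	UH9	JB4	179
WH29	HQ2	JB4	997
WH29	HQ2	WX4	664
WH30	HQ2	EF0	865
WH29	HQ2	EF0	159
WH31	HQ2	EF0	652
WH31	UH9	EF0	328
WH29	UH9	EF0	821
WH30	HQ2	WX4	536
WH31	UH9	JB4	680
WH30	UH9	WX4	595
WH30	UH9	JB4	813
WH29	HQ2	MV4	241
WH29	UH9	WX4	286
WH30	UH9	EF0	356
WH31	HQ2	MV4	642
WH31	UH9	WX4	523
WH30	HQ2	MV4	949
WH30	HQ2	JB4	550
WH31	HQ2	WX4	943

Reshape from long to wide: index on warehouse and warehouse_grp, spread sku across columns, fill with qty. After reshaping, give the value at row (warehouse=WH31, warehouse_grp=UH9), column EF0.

Wide layout: rows indexed by warehouse and warehouse_grp, columns are the 4 distinct sku values (MV4, JB4, WX4, EF0).
Cell (warehouse=WH31, warehouse_grp=UH9, sku=EF0) draws from the long row where warehouse=WH31, warehouse_grp=UH9 and sku=EF0, which has qty=328.

328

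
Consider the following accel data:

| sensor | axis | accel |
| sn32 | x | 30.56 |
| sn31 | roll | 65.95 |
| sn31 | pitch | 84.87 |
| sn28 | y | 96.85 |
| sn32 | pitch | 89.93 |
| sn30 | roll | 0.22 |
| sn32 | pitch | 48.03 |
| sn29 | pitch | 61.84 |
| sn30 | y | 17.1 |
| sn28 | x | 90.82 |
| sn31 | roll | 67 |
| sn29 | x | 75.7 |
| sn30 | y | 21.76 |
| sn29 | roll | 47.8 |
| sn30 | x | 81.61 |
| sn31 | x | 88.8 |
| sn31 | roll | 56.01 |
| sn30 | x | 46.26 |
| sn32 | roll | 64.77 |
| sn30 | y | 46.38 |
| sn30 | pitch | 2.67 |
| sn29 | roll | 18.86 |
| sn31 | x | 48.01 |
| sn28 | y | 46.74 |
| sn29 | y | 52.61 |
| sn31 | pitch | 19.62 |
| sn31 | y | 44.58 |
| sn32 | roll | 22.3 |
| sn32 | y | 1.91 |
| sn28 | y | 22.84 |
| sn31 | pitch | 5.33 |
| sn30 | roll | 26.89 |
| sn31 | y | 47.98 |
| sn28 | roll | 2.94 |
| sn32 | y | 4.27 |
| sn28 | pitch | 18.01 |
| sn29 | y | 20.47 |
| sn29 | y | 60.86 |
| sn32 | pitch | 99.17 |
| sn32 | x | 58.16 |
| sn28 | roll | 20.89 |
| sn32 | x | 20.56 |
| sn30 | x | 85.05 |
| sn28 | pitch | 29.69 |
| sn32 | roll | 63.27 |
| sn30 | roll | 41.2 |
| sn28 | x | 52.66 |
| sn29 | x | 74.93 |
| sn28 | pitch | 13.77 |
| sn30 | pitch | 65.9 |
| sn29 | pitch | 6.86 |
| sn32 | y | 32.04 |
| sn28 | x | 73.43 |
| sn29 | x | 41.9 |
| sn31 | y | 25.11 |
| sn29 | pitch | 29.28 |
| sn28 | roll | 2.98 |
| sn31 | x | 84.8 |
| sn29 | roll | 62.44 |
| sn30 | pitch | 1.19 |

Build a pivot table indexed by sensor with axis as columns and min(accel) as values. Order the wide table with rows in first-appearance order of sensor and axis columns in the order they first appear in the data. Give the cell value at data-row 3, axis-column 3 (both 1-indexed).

With rows in first-appearance order of sensor, row 3 is sensor=sn28. axis columns in first-appearance order: x, roll, pitch, y; column 3 is pitch.
Long rows with sensor=sn28, axis=pitch: min(18.01, 29.69, 13.77) = 13.77.

13.77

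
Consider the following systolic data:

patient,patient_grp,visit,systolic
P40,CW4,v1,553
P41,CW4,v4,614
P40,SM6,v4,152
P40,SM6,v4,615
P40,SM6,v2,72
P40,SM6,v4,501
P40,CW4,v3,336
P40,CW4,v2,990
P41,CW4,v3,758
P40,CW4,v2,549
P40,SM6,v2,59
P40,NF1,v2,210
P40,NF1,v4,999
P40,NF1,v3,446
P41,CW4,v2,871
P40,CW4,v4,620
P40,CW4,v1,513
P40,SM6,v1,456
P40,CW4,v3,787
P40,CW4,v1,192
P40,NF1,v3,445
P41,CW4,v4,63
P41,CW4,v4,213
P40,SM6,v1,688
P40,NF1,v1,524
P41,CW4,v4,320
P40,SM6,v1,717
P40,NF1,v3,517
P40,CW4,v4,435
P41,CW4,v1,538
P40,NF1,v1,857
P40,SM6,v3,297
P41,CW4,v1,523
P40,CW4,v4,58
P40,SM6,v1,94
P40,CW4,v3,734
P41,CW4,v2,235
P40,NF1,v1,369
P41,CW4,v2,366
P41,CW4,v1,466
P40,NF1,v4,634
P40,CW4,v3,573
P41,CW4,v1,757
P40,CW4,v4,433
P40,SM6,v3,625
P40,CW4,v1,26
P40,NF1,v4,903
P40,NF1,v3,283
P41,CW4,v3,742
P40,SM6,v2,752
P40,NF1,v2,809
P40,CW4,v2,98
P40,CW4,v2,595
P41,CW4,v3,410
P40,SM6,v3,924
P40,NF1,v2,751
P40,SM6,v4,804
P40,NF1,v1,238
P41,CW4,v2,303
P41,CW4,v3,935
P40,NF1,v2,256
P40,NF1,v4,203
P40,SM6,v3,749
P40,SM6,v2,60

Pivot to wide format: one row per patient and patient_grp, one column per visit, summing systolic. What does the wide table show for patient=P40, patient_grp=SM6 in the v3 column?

Rows with patient=P40, patient_grp=SM6 and visit=v3: systolic values are 297, 625, 924, 749.
297 + 625 + 924 + 749 = 2595.

2595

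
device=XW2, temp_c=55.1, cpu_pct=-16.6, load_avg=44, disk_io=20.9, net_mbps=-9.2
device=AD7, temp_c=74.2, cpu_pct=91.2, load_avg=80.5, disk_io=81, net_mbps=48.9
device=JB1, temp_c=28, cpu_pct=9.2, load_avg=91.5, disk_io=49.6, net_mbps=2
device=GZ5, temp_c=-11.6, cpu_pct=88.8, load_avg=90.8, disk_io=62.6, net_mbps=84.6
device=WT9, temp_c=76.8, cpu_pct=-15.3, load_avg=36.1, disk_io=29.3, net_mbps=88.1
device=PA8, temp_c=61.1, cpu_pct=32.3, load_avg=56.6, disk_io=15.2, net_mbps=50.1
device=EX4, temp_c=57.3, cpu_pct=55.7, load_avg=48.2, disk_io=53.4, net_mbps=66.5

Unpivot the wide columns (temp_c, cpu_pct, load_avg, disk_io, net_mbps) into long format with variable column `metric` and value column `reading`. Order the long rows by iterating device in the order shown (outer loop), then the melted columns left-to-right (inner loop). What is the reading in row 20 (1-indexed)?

35 rows total (7 × 5). Row 20: index ⌊(20-1)/5⌋ = 3 into device → GZ5; (20-1) mod 5 = 4 into the melted columns → net_mbps.
So row 20 is (GZ5, net_mbps, 84.6); reading = 84.6.

84.6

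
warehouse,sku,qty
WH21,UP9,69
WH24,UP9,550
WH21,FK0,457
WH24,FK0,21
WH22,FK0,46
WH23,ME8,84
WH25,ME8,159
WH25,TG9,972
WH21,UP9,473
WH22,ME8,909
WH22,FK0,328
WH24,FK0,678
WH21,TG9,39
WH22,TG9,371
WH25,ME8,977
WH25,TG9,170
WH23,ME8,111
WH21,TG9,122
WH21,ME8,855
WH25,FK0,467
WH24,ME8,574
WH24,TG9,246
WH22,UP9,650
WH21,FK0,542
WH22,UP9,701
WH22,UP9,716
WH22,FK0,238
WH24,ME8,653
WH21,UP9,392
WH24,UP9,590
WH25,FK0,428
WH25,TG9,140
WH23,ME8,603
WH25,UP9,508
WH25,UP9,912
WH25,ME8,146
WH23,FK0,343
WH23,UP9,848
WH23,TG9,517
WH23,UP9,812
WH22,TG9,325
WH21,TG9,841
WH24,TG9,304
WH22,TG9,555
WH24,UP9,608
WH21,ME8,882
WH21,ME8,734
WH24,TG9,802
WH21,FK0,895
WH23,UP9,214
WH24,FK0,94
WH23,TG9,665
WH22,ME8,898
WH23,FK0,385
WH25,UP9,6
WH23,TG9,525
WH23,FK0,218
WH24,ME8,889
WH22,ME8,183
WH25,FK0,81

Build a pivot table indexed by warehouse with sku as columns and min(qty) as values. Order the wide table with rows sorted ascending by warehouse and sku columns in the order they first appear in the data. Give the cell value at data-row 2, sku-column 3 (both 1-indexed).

183

With rows sorted ascending by warehouse, row 2 is warehouse=WH22. sku columns in first-appearance order: UP9, FK0, ME8, TG9; column 3 is ME8.
Long rows with warehouse=WH22, sku=ME8: min(909, 898, 183) = 183.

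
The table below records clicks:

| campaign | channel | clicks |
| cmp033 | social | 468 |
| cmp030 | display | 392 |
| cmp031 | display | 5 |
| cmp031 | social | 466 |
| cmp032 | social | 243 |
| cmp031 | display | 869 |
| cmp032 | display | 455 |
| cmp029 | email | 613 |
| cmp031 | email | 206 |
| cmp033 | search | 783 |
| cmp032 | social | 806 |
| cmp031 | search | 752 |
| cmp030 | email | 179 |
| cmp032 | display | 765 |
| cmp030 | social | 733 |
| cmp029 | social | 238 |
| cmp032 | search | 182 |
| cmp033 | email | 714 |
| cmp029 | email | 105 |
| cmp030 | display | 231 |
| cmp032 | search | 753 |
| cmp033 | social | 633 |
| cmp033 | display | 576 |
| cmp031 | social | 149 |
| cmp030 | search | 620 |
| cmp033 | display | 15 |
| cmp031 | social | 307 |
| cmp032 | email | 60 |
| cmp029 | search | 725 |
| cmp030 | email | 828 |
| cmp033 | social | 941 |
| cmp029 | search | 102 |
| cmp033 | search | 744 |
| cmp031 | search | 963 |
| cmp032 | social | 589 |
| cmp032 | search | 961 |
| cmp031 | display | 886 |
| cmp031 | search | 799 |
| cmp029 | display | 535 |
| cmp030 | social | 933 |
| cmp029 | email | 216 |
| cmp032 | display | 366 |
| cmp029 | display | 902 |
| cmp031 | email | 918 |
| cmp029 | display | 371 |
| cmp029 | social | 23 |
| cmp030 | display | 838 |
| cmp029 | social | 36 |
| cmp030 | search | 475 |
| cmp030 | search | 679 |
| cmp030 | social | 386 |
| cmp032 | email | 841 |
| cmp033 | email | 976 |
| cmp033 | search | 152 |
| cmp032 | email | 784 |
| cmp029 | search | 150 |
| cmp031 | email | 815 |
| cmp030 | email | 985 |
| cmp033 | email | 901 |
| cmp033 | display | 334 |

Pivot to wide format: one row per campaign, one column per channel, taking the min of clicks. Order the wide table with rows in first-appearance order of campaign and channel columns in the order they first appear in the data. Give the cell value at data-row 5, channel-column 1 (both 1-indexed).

23

With rows in first-appearance order of campaign, row 5 is campaign=cmp029. channel columns in first-appearance order: social, display, email, search; column 1 is social.
Long rows with campaign=cmp029, channel=social: min(238, 23, 36) = 23.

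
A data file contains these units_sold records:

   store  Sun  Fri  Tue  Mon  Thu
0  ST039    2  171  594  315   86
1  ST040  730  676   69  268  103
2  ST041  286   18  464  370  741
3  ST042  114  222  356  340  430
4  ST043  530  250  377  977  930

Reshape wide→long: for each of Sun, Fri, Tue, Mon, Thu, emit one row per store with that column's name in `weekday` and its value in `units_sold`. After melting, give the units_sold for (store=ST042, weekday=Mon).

Unpivoting turns each (store, wide-column) pair into one long row.
The wide cell at row ST042, column Mon holds 340, so the long row (ST042, Mon) has units_sold=340.

340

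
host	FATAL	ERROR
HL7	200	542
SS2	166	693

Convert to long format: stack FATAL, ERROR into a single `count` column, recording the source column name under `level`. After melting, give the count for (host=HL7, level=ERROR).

Unpivoting turns each (host, wide-column) pair into one long row.
The wide cell at row HL7, column ERROR holds 542, so the long row (HL7, ERROR) has count=542.

542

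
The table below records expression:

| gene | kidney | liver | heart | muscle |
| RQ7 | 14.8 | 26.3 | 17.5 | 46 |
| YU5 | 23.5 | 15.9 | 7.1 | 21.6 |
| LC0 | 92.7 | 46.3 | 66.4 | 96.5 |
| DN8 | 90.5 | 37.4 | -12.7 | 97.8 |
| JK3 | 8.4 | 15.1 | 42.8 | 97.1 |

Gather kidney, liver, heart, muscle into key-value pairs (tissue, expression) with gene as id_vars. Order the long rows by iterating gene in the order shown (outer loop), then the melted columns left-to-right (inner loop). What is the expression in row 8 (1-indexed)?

21.6

20 rows total (5 × 4). Row 8: index ⌊(8-1)/4⌋ = 1 into gene → YU5; (8-1) mod 4 = 3 into the melted columns → muscle.
So row 8 is (YU5, muscle, 21.6); expression = 21.6.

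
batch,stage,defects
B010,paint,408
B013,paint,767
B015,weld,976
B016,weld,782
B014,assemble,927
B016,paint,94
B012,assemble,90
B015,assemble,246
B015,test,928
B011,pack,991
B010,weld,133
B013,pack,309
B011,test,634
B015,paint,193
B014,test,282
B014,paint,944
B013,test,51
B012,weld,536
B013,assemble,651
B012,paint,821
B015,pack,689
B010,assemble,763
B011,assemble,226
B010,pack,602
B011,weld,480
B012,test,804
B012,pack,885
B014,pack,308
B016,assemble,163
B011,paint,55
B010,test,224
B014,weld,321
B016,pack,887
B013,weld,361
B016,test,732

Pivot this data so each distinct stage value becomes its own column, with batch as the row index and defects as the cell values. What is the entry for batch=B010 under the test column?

Wide layout: rows indexed by batch, columns are the 5 distinct stage values (paint, weld, assemble, test, pack).
Cell (batch=B010, stage=test) draws from the long row where batch=B010 and stage=test, which has defects=224.

224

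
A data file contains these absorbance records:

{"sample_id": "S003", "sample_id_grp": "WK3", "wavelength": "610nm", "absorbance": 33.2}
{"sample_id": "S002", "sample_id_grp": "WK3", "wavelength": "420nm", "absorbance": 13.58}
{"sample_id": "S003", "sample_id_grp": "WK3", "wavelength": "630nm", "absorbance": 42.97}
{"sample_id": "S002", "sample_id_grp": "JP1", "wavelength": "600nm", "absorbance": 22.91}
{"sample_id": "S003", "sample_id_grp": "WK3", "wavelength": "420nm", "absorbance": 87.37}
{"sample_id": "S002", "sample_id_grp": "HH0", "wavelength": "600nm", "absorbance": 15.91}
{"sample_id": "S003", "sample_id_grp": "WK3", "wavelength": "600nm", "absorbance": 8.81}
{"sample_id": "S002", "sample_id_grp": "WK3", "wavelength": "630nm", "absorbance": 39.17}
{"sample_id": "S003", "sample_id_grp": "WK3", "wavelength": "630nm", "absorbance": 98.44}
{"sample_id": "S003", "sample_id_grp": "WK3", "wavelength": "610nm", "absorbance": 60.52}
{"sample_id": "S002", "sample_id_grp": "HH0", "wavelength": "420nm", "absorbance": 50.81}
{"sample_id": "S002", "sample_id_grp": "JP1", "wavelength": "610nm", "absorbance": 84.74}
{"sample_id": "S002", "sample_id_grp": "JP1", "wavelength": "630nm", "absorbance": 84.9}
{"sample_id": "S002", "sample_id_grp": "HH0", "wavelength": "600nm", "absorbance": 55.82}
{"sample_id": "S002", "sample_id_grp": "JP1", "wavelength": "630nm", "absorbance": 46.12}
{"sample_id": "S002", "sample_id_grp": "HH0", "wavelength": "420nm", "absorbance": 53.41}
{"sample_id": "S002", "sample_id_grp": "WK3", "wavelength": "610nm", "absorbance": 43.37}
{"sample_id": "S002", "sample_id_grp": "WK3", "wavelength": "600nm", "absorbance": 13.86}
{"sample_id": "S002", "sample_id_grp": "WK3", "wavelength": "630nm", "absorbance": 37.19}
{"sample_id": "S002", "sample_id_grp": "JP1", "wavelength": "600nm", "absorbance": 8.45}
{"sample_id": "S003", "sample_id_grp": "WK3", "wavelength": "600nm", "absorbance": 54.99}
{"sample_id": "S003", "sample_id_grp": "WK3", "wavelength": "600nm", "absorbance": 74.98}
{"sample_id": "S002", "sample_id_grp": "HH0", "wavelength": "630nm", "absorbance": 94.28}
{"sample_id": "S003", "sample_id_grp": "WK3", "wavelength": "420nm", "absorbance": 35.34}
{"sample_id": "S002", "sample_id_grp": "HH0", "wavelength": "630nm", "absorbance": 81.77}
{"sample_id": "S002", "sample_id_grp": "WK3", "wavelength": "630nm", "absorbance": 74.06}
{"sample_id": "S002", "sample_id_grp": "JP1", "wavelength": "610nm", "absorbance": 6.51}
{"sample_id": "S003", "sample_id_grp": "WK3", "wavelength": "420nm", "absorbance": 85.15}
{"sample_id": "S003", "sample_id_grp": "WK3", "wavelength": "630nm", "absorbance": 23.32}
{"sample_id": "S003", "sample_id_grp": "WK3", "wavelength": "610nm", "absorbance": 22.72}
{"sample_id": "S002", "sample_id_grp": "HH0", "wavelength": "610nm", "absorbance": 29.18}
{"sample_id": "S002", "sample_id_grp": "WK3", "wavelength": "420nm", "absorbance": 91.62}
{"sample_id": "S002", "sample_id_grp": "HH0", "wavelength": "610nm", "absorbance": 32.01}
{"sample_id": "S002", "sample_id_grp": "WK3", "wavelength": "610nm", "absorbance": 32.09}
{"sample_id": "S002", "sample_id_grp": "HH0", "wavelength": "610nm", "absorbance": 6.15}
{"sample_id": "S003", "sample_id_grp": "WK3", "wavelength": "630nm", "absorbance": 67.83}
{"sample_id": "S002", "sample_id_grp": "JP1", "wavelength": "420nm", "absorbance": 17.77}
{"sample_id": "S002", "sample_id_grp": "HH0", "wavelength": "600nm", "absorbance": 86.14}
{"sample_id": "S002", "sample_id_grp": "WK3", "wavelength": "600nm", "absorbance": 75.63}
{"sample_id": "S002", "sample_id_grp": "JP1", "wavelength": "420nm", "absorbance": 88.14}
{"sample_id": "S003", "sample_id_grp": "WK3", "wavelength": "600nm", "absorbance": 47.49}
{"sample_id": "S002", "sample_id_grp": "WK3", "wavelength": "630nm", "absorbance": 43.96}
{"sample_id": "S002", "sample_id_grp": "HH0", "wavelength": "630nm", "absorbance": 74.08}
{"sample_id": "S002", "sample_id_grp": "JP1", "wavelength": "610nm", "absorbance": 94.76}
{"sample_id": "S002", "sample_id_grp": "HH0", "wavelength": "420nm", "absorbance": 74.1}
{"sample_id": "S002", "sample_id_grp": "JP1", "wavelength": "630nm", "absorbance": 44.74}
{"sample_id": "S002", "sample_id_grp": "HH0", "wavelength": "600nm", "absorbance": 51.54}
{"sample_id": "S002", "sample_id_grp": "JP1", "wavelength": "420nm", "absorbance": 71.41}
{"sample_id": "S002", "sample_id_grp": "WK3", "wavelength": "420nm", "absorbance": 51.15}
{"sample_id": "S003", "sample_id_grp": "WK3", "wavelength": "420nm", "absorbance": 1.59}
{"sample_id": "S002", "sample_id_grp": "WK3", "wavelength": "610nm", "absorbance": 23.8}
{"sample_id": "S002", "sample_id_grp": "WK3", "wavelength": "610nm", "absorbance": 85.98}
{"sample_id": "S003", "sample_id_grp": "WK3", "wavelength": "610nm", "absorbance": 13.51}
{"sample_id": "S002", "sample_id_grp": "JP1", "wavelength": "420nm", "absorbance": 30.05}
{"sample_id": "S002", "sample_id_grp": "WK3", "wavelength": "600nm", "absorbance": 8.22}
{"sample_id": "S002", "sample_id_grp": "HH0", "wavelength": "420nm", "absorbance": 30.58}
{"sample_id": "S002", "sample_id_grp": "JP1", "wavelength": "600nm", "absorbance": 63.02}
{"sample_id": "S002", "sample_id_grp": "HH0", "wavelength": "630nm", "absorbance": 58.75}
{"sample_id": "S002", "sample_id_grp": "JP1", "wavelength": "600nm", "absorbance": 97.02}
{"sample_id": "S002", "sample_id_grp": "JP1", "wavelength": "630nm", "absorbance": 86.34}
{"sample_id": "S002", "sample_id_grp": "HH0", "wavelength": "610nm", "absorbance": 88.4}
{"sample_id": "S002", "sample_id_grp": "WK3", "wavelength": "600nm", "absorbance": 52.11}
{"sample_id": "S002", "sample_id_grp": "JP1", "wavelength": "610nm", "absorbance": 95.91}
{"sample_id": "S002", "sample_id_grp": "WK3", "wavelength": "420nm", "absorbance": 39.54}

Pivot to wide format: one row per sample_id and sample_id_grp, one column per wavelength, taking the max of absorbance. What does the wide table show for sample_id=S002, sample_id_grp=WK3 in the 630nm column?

Rows with sample_id=S002, sample_id_grp=WK3 and wavelength=630nm: absorbance values are 39.17, 37.19, 74.06, 43.96.
max(39.17, 37.19, 74.06, 43.96) = 74.06.

74.06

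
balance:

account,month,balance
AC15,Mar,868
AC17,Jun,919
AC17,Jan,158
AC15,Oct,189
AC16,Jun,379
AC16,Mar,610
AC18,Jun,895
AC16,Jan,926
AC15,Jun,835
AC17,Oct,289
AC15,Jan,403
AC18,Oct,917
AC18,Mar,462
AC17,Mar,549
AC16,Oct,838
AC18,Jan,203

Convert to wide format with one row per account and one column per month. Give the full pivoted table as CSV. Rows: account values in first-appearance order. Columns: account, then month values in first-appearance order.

Columns: account plus the 4 distinct month values (Mar, Jun, Jan, Oct).
For example, row AC15 column Mar takes balance=868 from the long row (AC15, Mar).

account,Mar,Jun,Jan,Oct
AC15,868,835,403,189
AC17,549,919,158,289
AC16,610,379,926,838
AC18,462,895,203,917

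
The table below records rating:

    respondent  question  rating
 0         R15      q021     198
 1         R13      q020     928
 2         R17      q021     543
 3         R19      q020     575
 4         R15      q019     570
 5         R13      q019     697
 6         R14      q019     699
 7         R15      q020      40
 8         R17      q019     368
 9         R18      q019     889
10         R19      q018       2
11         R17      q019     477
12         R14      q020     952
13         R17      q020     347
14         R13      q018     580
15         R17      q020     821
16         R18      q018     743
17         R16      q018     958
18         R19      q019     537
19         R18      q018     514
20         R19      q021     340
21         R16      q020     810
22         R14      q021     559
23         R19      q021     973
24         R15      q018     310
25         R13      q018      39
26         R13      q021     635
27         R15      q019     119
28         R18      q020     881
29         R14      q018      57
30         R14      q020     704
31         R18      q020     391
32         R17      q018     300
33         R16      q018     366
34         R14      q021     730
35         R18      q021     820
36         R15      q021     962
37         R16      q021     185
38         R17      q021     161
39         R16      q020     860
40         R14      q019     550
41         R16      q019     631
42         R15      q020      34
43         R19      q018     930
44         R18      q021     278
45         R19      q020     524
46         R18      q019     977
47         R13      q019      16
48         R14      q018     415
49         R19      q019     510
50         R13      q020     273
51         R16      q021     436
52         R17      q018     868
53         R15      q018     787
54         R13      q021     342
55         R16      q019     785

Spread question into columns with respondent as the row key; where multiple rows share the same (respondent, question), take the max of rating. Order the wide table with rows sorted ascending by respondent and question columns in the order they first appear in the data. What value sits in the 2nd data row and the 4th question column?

With rows sorted ascending by respondent, row 2 is respondent=R14. question columns in first-appearance order: q021, q020, q019, q018; column 4 is q018.
Long rows with respondent=R14, question=q018: max(57, 415) = 415.

415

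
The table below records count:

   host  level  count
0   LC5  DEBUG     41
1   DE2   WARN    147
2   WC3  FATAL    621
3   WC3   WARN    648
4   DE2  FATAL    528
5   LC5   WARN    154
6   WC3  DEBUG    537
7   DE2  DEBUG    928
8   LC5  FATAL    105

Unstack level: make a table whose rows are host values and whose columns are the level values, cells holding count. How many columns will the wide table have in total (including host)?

4

1 column for host plus 3 distinct level values → 4 columns.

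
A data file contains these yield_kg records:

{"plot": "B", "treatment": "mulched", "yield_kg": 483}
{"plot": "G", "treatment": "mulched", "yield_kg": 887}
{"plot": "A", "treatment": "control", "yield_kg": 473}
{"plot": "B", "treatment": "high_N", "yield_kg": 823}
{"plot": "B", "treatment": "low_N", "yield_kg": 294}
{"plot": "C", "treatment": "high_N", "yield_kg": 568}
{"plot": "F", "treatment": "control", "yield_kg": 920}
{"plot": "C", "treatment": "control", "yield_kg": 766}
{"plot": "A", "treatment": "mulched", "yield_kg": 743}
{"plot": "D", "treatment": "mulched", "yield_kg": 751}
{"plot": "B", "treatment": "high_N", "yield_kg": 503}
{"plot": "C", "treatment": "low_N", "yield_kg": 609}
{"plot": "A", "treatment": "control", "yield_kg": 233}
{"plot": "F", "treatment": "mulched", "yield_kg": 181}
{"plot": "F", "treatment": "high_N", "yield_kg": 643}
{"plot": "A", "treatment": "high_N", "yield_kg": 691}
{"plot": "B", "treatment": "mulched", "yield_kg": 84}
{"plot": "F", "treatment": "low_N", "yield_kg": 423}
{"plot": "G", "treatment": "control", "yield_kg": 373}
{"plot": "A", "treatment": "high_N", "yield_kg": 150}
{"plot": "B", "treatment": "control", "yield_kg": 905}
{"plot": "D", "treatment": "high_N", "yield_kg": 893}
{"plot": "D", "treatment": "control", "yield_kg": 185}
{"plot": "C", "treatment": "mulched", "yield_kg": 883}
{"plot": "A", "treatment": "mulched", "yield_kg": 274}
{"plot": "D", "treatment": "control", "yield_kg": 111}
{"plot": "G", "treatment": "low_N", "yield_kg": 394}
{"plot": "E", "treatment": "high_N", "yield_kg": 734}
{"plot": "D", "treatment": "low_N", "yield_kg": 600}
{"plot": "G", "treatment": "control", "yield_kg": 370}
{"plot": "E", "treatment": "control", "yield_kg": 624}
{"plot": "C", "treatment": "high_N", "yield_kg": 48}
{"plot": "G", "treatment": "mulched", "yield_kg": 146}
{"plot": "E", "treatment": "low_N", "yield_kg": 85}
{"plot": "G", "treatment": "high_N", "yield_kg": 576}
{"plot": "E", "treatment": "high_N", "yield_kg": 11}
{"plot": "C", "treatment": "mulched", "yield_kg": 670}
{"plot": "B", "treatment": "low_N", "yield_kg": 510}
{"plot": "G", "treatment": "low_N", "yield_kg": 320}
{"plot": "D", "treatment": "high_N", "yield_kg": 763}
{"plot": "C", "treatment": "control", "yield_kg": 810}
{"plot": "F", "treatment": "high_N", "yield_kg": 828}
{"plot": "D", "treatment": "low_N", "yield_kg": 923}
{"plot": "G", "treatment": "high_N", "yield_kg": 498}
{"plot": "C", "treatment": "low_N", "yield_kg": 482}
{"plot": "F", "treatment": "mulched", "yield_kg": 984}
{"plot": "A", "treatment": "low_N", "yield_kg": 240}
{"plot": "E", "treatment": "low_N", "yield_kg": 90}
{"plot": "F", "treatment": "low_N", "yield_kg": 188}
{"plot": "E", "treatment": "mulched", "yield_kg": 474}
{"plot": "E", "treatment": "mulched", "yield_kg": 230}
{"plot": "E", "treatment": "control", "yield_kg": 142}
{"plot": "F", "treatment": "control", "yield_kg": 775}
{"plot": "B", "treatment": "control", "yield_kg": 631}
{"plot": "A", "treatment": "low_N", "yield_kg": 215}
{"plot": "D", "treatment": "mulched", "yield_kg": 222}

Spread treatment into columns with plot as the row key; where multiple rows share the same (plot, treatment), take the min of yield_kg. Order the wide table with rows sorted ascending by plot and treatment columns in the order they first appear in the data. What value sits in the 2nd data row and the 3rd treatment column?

503

With rows sorted ascending by plot, row 2 is plot=B. treatment columns in first-appearance order: mulched, control, high_N, low_N; column 3 is high_N.
Long rows with plot=B, treatment=high_N: min(823, 503) = 503.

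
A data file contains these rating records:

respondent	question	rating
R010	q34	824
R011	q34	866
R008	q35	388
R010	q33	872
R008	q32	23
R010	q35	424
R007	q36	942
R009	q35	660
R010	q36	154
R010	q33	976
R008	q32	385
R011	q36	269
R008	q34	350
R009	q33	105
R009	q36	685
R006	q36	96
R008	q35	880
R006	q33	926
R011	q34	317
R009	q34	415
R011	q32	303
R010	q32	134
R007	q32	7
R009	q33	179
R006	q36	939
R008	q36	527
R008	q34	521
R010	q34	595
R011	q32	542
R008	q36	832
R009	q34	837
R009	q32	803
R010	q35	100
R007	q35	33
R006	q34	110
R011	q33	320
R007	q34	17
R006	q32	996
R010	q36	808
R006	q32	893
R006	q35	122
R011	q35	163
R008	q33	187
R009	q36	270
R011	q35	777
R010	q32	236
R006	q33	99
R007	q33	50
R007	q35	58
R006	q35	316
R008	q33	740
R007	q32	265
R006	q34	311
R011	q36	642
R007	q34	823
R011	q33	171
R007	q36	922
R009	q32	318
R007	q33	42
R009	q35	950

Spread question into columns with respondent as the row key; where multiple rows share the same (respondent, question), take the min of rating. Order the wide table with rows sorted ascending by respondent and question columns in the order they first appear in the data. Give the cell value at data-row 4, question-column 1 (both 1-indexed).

415

With rows sorted ascending by respondent, row 4 is respondent=R009. question columns in first-appearance order: q34, q35, q33, q32, q36; column 1 is q34.
Long rows with respondent=R009, question=q34: min(415, 837) = 415.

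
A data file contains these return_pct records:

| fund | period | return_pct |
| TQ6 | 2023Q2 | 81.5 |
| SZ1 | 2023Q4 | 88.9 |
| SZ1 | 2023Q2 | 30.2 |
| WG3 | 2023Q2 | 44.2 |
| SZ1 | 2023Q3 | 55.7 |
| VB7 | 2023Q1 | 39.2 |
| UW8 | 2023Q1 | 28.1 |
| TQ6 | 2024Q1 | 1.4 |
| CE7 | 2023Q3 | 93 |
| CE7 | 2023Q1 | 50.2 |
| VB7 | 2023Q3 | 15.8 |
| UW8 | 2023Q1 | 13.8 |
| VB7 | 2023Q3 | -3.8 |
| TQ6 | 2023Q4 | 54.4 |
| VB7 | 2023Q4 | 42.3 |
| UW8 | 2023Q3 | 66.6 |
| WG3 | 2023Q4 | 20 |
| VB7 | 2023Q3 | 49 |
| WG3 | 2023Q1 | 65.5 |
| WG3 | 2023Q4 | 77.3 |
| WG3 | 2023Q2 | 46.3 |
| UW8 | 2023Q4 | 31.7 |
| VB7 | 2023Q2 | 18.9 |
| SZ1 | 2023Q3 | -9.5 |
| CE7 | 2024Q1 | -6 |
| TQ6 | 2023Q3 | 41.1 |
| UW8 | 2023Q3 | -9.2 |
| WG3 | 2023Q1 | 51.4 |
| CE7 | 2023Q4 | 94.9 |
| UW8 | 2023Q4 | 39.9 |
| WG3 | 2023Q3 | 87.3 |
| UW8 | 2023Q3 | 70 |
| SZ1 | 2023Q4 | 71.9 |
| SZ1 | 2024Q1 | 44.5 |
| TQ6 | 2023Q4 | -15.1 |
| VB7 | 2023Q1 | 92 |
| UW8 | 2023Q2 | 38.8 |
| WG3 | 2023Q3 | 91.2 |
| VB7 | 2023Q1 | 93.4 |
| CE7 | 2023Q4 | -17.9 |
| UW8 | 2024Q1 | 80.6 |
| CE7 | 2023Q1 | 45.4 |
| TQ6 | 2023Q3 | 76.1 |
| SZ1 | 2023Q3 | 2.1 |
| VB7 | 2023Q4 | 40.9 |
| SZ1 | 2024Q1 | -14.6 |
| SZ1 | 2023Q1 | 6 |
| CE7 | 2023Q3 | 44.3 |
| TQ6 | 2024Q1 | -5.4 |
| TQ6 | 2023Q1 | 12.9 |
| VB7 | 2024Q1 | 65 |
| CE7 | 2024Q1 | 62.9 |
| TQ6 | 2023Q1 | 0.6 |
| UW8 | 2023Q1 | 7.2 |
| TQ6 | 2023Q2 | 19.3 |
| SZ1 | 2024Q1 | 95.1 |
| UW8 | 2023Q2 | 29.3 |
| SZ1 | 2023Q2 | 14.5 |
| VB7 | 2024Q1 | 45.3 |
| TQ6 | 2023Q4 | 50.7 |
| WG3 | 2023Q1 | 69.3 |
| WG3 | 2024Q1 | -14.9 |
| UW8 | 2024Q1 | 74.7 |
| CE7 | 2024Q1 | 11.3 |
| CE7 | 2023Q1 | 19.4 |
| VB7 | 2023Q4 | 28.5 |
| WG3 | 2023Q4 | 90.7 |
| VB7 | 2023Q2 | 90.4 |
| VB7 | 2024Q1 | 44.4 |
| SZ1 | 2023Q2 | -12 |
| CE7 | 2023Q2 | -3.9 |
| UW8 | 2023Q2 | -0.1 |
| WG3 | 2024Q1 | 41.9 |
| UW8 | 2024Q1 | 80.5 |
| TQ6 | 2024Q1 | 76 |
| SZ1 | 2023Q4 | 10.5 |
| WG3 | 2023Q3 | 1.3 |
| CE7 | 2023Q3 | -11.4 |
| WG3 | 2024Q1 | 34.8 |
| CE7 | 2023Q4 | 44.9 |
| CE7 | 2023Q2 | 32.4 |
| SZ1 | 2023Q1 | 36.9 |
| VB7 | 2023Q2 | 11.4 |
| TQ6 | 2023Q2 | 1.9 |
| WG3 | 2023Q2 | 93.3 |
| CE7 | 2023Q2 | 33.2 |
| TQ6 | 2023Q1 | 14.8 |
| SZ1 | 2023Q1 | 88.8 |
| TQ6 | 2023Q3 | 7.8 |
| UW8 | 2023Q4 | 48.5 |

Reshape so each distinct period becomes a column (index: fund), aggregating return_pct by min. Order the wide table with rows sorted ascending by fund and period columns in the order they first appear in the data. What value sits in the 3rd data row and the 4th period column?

With rows sorted ascending by fund, row 3 is fund=TQ6. period columns in first-appearance order: 2023Q2, 2023Q4, 2023Q3, 2023Q1, 2024Q1; column 4 is 2023Q1.
Long rows with fund=TQ6, period=2023Q1: min(12.9, 0.6, 14.8) = 0.6.

0.6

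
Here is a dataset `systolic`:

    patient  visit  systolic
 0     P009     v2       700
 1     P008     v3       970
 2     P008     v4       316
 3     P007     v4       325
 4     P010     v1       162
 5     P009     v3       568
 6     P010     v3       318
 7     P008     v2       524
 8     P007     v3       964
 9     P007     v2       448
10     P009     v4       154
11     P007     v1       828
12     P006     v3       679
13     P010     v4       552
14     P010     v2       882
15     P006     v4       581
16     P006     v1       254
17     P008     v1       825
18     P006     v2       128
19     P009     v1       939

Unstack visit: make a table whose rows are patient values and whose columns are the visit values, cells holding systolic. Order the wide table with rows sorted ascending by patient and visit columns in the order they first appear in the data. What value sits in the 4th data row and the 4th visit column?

939

With rows sorted ascending by patient, row 4 is patient=P009. visit columns in first-appearance order: v2, v3, v4, v1; column 4 is v1.
Long rows with patient=P009, visit=v1: systolic = 939.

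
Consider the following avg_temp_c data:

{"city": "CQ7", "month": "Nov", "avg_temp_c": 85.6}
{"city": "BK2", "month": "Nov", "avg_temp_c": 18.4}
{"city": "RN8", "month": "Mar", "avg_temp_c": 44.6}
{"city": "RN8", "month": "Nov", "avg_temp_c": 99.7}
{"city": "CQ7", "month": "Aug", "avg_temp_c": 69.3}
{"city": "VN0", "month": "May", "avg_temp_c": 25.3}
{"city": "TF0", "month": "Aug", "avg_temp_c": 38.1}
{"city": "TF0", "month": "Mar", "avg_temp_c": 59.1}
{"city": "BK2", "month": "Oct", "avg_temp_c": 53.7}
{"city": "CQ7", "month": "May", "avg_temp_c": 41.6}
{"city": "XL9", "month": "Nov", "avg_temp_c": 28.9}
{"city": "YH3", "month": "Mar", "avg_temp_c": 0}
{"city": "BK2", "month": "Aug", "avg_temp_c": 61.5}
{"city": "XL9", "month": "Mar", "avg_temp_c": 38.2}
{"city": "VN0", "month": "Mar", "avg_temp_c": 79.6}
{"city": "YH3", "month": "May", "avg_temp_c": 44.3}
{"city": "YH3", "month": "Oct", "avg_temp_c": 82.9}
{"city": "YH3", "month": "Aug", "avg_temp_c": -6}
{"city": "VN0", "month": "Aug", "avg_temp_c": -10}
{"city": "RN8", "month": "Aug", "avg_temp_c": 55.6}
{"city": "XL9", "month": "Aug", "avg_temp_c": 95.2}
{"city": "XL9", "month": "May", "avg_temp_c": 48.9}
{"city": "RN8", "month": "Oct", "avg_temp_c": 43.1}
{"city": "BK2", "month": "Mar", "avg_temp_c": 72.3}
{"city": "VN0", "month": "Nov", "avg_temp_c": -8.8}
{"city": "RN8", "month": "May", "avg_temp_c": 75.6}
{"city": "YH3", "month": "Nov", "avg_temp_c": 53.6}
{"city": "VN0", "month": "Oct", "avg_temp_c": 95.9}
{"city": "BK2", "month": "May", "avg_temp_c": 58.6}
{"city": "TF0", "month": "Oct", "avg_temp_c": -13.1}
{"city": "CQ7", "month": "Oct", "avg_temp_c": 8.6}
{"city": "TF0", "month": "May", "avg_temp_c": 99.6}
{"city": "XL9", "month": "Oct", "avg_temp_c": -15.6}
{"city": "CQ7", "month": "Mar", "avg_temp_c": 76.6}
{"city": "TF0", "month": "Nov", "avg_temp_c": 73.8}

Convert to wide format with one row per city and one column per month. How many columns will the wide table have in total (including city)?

6

1 column for city plus 5 distinct month values → 6 columns.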